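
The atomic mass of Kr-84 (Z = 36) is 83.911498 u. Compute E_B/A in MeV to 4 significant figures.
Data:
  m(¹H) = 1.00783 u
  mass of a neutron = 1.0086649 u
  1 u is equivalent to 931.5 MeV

With 36 protons and 48 neutrons (A = 84):
Σm = 36·m(¹H) + 48·m_n = 36.28188 + 48.4159152 = 84.6977952 u
The mass defect is 84.6977952 − 83.911498 = 0.7862972 u.
Binding energy = Δm·c² = 0.7862972 × 931.5 MeV/u = 732.436 MeV
Dividing by A = 84 gives 8.719 MeV per nucleon.

8.719 MeV/nucleon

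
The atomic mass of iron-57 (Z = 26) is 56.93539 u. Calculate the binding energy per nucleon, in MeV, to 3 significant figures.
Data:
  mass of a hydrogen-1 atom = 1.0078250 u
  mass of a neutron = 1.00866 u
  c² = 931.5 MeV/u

8.77 MeV/nucleon

Σm = 26·m(¹H) + 31·m_n = 26.2034500 + 31.26846 = 57.4719100 u
The mass defect is 57.4719100 − 56.93539 = 0.5365200 u.
Converting to energy: 0.5365200 u × 931.5 MeV/u = 499.768 MeV
Per nucleon: 499.768 / 57 = 8.768 MeV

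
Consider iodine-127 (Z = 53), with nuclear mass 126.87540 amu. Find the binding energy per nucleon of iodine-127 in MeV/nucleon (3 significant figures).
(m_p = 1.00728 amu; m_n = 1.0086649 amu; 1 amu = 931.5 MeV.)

Z = 53, so N = A − Z = 127 − 53 = 74.
Σm = 53·m_p + 74·m_n = 53.38584 + 74.6412026 = 128.0270426 amu
Mass defect Δm = 128.0270426 − 126.87540 = 1.1516426 amu
E_B = 1.1516426 × 931.5 = 1072.76 MeV
Per nucleon: 1072.76 / 127 = 8.447 MeV

8.45 MeV/nucleon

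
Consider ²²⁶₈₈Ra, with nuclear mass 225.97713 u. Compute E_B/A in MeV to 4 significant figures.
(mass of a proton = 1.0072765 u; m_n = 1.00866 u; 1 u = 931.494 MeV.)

With 88 protons and 138 neutrons (A = 226):
Σm = 88·m_p + 138·m_n = 88.6403320 + 139.19508 = 227.8354120 u
Mass defect Δm = 227.8354120 − 225.97713 = 1.8582820 u
E_B = 1.8582820 × 931.494 = 1730.98 MeV
BE/A = 1730.98 MeV / 226 = 7.659 MeV/nucleon

7.659 MeV/nucleon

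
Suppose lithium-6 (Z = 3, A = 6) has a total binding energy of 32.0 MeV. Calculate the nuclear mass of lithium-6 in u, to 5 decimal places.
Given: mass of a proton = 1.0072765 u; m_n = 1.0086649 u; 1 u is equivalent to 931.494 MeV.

6.01347 u

Mass defect = 32.0 MeV / (931.494 MeV/u) = 0.0343534 u
Constituent mass = 3(1.0072765) + 3(1.0086649) = 6.0478242 u
Nuclear mass = 6.0478242 − 0.0343534 = 6.0134708 u ≈ 6.01347 u (to 5 decimal places)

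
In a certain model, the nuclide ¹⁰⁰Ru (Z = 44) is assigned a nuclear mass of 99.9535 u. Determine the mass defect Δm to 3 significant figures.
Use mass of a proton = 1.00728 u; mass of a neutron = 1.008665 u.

The nucleus contains 44 protons and 100 − 44 = 56 neutrons.
Σm = 44·m_p + 56·m_n = 44.32032 + 56.485240 = 100.805560 u
The mass defect is 100.805560 − 99.9535 = 0.852060 u.

0.852 u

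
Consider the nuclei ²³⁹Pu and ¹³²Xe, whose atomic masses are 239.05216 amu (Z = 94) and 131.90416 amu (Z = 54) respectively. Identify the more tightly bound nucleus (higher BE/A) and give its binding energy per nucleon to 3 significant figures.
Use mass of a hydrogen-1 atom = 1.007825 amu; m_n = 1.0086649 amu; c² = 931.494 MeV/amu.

²³⁹Pu: Σm = 94(1.007825) + 145(1.0086649) = 240.9919605 amu; Δm = 1.9398005 amu; E_B = 1806.9 MeV; E_B/A = 7.560 MeV
¹³²Xe: Σm = 54(1.007825) + 78(1.0086649) = 133.0984122 amu; Δm = 1.1942522 amu; E_B = 1112.44 MeV; E_B/A = 8.428 MeV
¹³²Xe has the higher binding energy per nucleon, so it is the more tightly bound nucleus.

¹³²Xe; 8.43 MeV/nucleon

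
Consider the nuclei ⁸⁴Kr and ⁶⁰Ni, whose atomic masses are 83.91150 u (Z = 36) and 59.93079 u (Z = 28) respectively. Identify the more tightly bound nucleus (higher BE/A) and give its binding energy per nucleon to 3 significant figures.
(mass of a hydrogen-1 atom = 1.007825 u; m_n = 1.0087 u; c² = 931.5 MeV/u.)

⁸⁴Kr: Σm = 36(1.007825) + 48(1.0087) = 84.699300 u; Δm = 0.787800 u; E_B = 733.84 MeV; E_B/A = 8.736 MeV
⁶⁰Ni: Σm = 28(1.007825) + 32(1.0087) = 60.497500 u; Δm = 0.566710 u; E_B = 527.89 MeV; E_B/A = 8.798 MeV
⁶⁰Ni has the higher binding energy per nucleon, so it is the more tightly bound nucleus.

⁶⁰Ni; 8.80 MeV/nucleon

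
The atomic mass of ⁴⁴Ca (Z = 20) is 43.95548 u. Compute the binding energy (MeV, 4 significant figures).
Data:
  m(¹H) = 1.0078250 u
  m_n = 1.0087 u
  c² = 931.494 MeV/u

381.7 MeV

With 20 protons and 24 neutrons (A = 44):
Σm = 20·m(¹H) + 24·m_n = 20.1565000 + 24.2088 = 44.3653000 u
Δm = 44.3653000 − 43.95548 = 0.4098200 u
E_B = 0.4098200 × 931.494 = 381.745 MeV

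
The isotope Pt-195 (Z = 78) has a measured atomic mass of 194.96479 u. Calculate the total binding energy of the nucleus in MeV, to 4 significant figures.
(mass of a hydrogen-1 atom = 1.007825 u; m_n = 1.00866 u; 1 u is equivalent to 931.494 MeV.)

With 78 protons and 117 neutrons (A = 195):
Σm = 78·m(¹H) + 117·m_n = 78.610350 + 118.01322 = 196.623570 u
The mass defect is 196.623570 − 194.96479 = 1.658780 u.
Converting to energy: 1.658780 u × 931.494 MeV/u = 1545.14 MeV

1545 MeV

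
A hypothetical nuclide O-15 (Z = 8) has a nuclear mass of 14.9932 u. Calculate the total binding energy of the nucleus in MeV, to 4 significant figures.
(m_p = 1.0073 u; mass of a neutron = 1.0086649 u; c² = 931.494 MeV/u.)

Mass of separated nucleons = 8(1.0073) + 7(1.0086649) = 8.0584 + 7.0606543 = 15.1190543 u
Mass defect Δm = 15.1190543 − 14.9932 = 0.1258543 u
Binding energy = Δm·c² = 0.1258543 × 931.494 MeV/u = 117.233 MeV

117.2 MeV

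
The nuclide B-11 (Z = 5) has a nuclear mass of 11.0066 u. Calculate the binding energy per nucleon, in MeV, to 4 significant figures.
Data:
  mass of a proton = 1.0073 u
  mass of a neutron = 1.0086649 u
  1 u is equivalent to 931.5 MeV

With 5 protons and 6 neutrons (A = 11):
Σm = 5·m_p + 6·m_n = 5.0365 + 6.0519894 = 11.0884894 u
The mass defect is 11.0884894 − 11.0066 = 0.0818894 u.
Binding energy = Δm·c² = 0.0818894 × 931.5 MeV/u = 76.2800 MeV
BE/A = 76.2800 MeV / 11 = 6.935 MeV/nucleon

6.935 MeV/nucleon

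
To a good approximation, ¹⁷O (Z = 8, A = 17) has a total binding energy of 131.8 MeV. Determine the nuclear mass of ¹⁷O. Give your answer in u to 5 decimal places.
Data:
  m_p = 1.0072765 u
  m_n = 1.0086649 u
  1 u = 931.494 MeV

16.99470 u

Mass defect = 131.8 MeV / (931.494 MeV/u) = 0.1414931 u
Constituent mass = 8(1.0072765) + 9(1.0086649) = 17.1361961 u
Nuclear mass = 17.1361961 − 0.1414931 = 16.9947030 u ≈ 16.99470 u (to 5 decimal places)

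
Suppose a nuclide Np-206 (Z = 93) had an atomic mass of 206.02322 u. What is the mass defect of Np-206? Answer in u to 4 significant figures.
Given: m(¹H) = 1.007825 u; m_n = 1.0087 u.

1.688 u

Σm = 93·m(¹H) + 113·m_n = 93.727725 + 113.9831 = 207.710825 u
Mass defect Δm = 207.710825 − 206.02322 = 1.687605 u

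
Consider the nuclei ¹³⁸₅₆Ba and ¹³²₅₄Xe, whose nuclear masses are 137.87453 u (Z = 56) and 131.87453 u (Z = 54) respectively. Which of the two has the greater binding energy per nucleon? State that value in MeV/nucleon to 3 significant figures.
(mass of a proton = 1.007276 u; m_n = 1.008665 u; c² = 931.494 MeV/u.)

¹³²₅₄Xe; 8.43 MeV/nucleon

¹³⁸₅₆Ba: Σm = 56(1.007276) + 82(1.008665) = 139.117986 u; Δm = 1.243456 u; E_B = 1158.3 MeV; E_B/A = 8.393 MeV
¹³²₅₄Xe: Σm = 54(1.007276) + 78(1.008665) = 133.068774 u; Δm = 1.194244 u; E_B = 1112.43 MeV; E_B/A = 8.428 MeV
¹³²₅₄Xe has the higher binding energy per nucleon, so it is the more tightly bound nucleus.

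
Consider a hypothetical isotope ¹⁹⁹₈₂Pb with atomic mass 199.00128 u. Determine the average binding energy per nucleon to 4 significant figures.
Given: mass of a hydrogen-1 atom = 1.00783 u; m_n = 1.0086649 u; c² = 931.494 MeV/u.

7.745 MeV/nucleon

The nucleus contains 82 protons and 199 − 82 = 117 neutrons.
Σm = 82·m(¹H) + 117·m_n = 82.64206 + 118.0137933 = 200.6558533 u
Δm = 200.6558533 − 199.00128 = 1.6545733 u
Converting to energy: 1.6545733 u × 931.494 MeV/u = 1541.23 MeV
Dividing by A = 199 gives 7.745 MeV per nucleon.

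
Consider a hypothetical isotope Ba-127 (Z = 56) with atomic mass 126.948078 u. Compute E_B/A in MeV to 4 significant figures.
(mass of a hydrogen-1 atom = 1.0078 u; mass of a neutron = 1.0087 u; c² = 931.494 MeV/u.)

Mass of separated nucleons = 56(1.0078) + 71(1.0087) = 56.4368 + 71.6177 = 128.0545 u
Δm = 128.0545 − 126.948078 = 1.106422 u
E_B = 1.106422 × 931.494 = 1030.63 MeV
Per nucleon: 1030.63 / 127 = 8.115 MeV

8.115 MeV/nucleon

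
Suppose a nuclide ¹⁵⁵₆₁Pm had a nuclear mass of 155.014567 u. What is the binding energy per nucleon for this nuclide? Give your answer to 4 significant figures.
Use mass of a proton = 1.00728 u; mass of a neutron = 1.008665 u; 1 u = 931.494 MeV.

7.476 MeV/nucleon

Z = 61, so N = A − Z = 155 − 61 = 94.
Σm = 61·m_p + 94·m_n = 61.44408 + 94.814510 = 156.258590 u
Mass defect Δm = 156.258590 − 155.014567 = 1.244023 u
E_B = 1.244023 × 931.494 = 1158.80 MeV
BE/A = 1158.80 MeV / 155 = 7.476 MeV/nucleon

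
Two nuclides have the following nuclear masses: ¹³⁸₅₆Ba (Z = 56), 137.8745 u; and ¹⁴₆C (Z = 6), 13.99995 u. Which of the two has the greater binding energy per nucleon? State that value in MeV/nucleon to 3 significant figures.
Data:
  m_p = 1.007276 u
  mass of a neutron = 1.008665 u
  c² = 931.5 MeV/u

¹³⁸₅₆Ba: Σm = 56(1.007276) + 82(1.008665) = 139.117986 u; Δm = 1.243486 u; E_B = 1158.31 MeV; E_B/A = 8.394 MeV
¹⁴₆C: Σm = 6(1.007276) + 8(1.008665) = 14.112976 u; Δm = 0.113026 u; E_B = 105.28 MeV; E_B/A = 7.520 MeV
¹³⁸₅₆Ba has the higher binding energy per nucleon, so it is the more tightly bound nucleus.

¹³⁸₅₆Ba; 8.39 MeV/nucleon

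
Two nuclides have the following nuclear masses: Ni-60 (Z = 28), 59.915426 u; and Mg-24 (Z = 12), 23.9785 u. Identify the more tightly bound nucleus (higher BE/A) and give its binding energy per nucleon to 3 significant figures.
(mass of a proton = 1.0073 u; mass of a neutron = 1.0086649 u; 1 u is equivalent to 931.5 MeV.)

Ni-60: Σm = 28(1.0073) + 32(1.0086649) = 60.4816768 u; Δm = 0.5662508 u; E_B = 527.46 MeV; E_B/A = 8.791 MeV
Mg-24: Σm = 12(1.0073) + 12(1.0086649) = 24.1915788 u; Δm = 0.2130788 u; E_B = 198.48 MeV; E_B/A = 8.270 MeV
Ni-60 has the higher binding energy per nucleon, so it is the more tightly bound nucleus.

Ni-60; 8.79 MeV/nucleon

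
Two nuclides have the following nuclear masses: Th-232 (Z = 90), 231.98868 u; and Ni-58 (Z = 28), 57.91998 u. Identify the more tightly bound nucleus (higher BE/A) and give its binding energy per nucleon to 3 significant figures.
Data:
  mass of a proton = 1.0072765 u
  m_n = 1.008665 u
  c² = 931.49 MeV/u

Th-232: Σm = 90(1.0072765) + 142(1.008665) = 233.8853150 u; Δm = 1.8966350 u; E_B = 1766.7 MeV; E_B/A = 7.615 MeV
Ni-58: Σm = 28(1.0072765) + 30(1.008665) = 58.4636920 u; Δm = 0.5437120 u; E_B = 506.46 MeV; E_B/A = 8.732 MeV
Ni-58 has the higher binding energy per nucleon, so it is the more tightly bound nucleus.

Ni-58; 8.73 MeV/nucleon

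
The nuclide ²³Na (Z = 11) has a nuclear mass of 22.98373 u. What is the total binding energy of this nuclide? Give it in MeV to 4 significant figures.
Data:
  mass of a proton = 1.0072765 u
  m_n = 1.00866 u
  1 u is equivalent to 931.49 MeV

The nucleus contains 11 protons and 23 − 11 = 12 neutrons.
Mass of separated nucleons = 11(1.0072765) + 12(1.00866) = 11.0800415 + 12.10392 = 23.1839615 u
The mass defect is 23.1839615 − 22.98373 = 0.2002315 u.
E_B = 0.2002315 × 931.49 = 186.514 MeV

186.5 MeV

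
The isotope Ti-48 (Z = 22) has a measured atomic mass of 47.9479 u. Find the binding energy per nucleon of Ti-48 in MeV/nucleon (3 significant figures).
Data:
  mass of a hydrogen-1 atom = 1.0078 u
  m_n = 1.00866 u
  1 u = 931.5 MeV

8.71 MeV/nucleon

Mass of separated nucleons = 22(1.0078) + 26(1.00866) = 22.1716 + 26.22516 = 48.39676 u
Δm = 48.39676 − 47.9479 = 0.44886 u
Binding energy = Δm·c² = 0.44886 × 931.5 MeV/u = 418.113 MeV
Dividing by A = 48 gives 8.711 MeV per nucleon.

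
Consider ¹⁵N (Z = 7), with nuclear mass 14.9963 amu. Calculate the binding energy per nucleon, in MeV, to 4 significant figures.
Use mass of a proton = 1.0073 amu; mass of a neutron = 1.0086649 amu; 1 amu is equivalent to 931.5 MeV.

Z = 7, so N = A − Z = 15 − 7 = 8.
Σm = 7·m_p + 8·m_n = 7.0511 + 8.0693192 = 15.1204192 amu
Mass defect Δm = 15.1204192 − 14.9963 = 0.1241192 amu
Converting to energy: 0.1241192 amu × 931.5 MeV/amu = 115.617 MeV
Dividing by A = 15 gives 7.708 MeV per nucleon.

7.708 MeV/nucleon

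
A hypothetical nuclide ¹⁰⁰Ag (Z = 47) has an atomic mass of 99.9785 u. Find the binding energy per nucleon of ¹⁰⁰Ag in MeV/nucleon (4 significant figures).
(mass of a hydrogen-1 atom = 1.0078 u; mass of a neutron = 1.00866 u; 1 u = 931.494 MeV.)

7.890 MeV/nucleon

Total constituent mass: 47 × 1.0078 + 53 × 1.00866 = 100.82558 u
Δm = 100.82558 − 99.9785 = 0.84708 u
E_B = 0.84708 × 931.494 = 789.0499 MeV
Per nucleon: 789.0499 / 100 = 7.890 MeV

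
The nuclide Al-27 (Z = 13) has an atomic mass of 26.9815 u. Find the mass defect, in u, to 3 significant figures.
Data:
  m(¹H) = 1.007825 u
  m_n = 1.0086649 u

0.242 u

With 13 protons and 14 neutrons (A = 27):
Σm = 13·m(¹H) + 14·m_n = 13.101725 + 14.1213086 = 27.2230336 u
The mass defect is 27.2230336 − 26.9815 = 0.2415336 u.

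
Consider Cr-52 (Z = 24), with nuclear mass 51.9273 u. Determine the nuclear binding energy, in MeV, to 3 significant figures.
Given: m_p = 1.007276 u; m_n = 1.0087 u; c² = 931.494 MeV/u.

457 MeV

The nucleus contains 24 protons and 52 − 24 = 28 neutrons.
Mass of separated nucleons = 24(1.007276) + 28(1.0087) = 24.174624 + 28.2436 = 52.418224 u
Mass defect Δm = 52.418224 − 51.9273 = 0.490924 u
Converting to energy: 0.490924 u × 931.494 MeV/u = 457.293 MeV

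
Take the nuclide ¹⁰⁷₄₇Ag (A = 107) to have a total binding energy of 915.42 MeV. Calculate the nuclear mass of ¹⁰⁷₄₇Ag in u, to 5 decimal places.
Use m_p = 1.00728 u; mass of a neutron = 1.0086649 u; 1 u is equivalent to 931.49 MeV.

106.87931 u

Mass defect = 915.42 MeV / (931.49 MeV/u) = 0.9827481 u
Constituent mass = 47(1.00728) + 60(1.0086649) = 107.8620540 u
Nuclear mass = 107.8620540 − 0.9827481 = 106.8793059 u ≈ 106.87931 u (to 5 decimal places)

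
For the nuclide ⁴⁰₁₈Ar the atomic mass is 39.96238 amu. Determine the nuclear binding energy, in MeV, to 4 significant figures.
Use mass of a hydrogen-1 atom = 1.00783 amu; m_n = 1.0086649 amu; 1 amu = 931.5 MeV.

343.9 MeV

The nucleus contains 18 protons and 40 − 18 = 22 neutrons.
Total constituent mass: 18 × 1.00783 + 22 × 1.0086649 = 40.3315678 amu
Δm = 40.3315678 − 39.96238 = 0.3691878 amu
E_B = 0.3691878 × 931.5 = 343.898 MeV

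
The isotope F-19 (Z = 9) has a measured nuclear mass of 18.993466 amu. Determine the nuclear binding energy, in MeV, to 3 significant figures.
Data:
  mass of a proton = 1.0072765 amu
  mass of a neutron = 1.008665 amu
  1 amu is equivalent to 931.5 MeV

Σm = 9·m_p + 10·m_n = 9.0654885 + 10.086650 = 19.1521385 amu
Δm = 19.1521385 − 18.993466 = 0.1586725 amu
Binding energy = Δm·c² = 0.1586725 × 931.5 MeV/amu = 147.803 MeV

148 MeV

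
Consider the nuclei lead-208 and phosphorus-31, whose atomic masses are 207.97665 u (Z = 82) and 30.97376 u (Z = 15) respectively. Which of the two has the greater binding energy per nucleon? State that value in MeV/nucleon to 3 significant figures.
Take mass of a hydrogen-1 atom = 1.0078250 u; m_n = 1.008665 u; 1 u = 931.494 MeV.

lead-208: Σm = 82(1.0078250) + 126(1.008665) = 209.7334400 u; Δm = 1.7567900 u; E_B = 1636.4 MeV; E_B/A = 7.867 MeV
phosphorus-31: Σm = 15(1.0078250) + 16(1.008665) = 31.2560150 u; Δm = 0.2822550 u; E_B = 262.92 MeV; E_B/A = 8.481 MeV
phosphorus-31 has the higher binding energy per nucleon, so it is the more tightly bound nucleus.

phosphorus-31; 8.48 MeV/nucleon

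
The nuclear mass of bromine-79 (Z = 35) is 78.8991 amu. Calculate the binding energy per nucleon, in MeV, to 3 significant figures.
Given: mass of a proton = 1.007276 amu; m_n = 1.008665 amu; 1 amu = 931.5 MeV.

With 35 protons and 44 neutrons (A = 79):
Total constituent mass: 35 × 1.007276 + 44 × 1.008665 = 79.635920 amu
Δm = 79.635920 − 78.8991 = 0.736820 amu
Converting to energy: 0.736820 amu × 931.5 MeV/amu = 686.348 MeV
Per nucleon: 686.348 / 79 = 8.688 MeV

8.69 MeV/nucleon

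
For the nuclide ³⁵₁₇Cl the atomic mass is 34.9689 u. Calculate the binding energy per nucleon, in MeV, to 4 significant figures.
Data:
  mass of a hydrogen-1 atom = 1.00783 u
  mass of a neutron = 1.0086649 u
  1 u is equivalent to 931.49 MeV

Σm = 17·m(¹H) + 18·m_n = 17.13311 + 18.1559682 = 35.2890782 u
The mass defect is 35.2890782 − 34.9689 = 0.3201782 u.
Converting to energy: 0.3201782 u × 931.49 MeV/u = 298.243 MeV
Dividing by A = 35 gives 8.521 MeV per nucleon.

8.521 MeV/nucleon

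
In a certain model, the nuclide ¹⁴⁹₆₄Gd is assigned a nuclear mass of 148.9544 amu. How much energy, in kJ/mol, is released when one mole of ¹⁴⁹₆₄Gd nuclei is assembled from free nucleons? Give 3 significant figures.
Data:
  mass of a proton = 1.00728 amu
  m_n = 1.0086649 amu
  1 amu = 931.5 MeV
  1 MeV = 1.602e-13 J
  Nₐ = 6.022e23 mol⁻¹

1.12e+11 kJ/mol

With 64 protons and 85 neutrons (A = 149):
Total constituent mass: 64 × 1.00728 + 85 × 1.0086649 = 150.2024365 amu
Δm = 150.2024365 − 148.9544 = 1.2480365 amu
Binding energy = Δm·c² = 1.2480365 × 931.5 MeV/amu = 1162.55 MeV
Per nucleus in joules: 1162.55 MeV × 1.602e-13 J/MeV = 1.8624e-10 J
Per mole: 1.8624e-10 J × 6.022e23 mol⁻¹ = 1.1215e+14 J/mol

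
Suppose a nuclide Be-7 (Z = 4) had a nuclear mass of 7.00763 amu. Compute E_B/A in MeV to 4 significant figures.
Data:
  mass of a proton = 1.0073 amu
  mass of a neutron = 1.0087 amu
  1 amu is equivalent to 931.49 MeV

6.343 MeV/nucleon

Mass of separated nucleons = 4(1.0073) + 3(1.0087) = 4.0292 + 3.0261 = 7.0553 amu
The mass defect is 7.0553 − 7.00763 = 0.04767 amu.
Converting to energy: 0.04767 amu × 931.49 MeV/amu = 44.4041 MeV
Per nucleon: 44.4041 / 7 = 6.343 MeV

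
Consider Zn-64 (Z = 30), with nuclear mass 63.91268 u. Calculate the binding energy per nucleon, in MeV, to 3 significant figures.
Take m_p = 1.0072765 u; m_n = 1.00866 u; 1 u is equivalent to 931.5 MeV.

Z = 30, so N = A − Z = 64 − 30 = 34.
Mass of separated nucleons = 30(1.0072765) + 34(1.00866) = 30.2182950 + 34.29444 = 64.5127350 u
The mass defect is 64.5127350 − 63.91268 = 0.6000550 u.
Converting to energy: 0.6000550 u × 931.5 MeV/u = 558.951 MeV
Per nucleon: 558.951 / 64 = 8.734 MeV

8.73 MeV/nucleon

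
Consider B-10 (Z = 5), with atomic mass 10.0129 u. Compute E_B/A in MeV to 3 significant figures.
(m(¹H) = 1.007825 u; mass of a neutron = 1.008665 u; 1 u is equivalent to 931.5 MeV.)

6.48 MeV/nucleon

The nucleus contains 5 protons and 10 − 5 = 5 neutrons.
Total constituent mass: 5 × 1.007825 + 5 × 1.008665 = 10.082450 u
Δm = 10.082450 − 10.0129 = 0.069550 u
Converting to energy: 0.069550 u × 931.5 MeV/u = 64.7858 MeV
Per nucleon: 64.7858 / 10 = 6.479 MeV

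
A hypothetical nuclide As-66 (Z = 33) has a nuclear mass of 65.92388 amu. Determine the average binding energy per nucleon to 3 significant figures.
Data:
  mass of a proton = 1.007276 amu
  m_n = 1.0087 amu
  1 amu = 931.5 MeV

Z = 33, so N = A − Z = 66 − 33 = 33.
Mass of separated nucleons = 33(1.007276) + 33(1.0087) = 33.240108 + 33.2871 = 66.527208 amu
Δm = 66.527208 − 65.92388 = 0.603328 amu
Converting to energy: 0.603328 amu × 931.5 MeV/amu = 562.000 MeV
BE/A = 562.000 MeV / 66 = 8.515 MeV/nucleon

8.52 MeV/nucleon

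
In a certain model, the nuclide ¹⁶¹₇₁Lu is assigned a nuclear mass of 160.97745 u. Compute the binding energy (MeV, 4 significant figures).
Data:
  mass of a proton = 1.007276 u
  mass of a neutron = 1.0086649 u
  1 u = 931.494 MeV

1229 MeV

Σm = 71·m_p + 90·m_n = 71.516596 + 90.7798410 = 162.2964370 u
Mass defect Δm = 162.2964370 − 160.97745 = 1.3189870 u
E_B = 1.3189870 × 931.494 = 1228.63 MeV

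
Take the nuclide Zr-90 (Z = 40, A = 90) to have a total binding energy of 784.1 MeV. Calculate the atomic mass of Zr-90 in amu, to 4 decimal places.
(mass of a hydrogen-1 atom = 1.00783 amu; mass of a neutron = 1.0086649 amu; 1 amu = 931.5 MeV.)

Mass defect = 784.1 MeV / (931.5 MeV/amu) = 0.841761 amu
Constituent mass = 40(1.00783) + 50(1.0086649) = 90.7464450 amu
Atomic mass = 90.7464450 − 0.841761 = 89.9046840 amu ≈ 89.9047 amu (to 4 decimal places)

89.9047 amu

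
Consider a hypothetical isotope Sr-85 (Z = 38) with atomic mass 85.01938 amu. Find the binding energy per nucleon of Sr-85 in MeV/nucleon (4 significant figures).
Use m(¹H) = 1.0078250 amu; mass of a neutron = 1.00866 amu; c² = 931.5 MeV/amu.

7.507 MeV/nucleon

With 38 protons and 47 neutrons (A = 85):
Mass of separated nucleons = 38(1.0078250) + 47(1.00866) = 38.2973500 + 47.40702 = 85.7043700 amu
Δm = 85.7043700 − 85.01938 = 0.6849900 amu
Binding energy = Δm·c² = 0.6849900 × 931.5 MeV/amu = 638.068 MeV
BE/A = 638.068 MeV / 85 = 7.507 MeV/nucleon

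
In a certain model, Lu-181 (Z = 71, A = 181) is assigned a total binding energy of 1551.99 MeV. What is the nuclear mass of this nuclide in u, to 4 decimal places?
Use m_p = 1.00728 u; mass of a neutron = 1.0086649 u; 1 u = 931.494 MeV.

180.8039 u

Mass defect = 1551.99 MeV / (931.494 MeV/u) = 1.666130 u
Constituent mass = 71(1.00728) + 110(1.0086649) = 182.4700190 u
Nuclear mass = 182.4700190 − 1.666130 = 180.8038890 u ≈ 180.8039 u (to 4 decimal places)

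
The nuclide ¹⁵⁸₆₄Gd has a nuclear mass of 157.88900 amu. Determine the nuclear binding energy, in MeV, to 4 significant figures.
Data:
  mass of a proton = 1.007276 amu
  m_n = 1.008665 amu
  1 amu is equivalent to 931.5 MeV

With 64 protons and 94 neutrons (A = 158):
Mass of separated nucleons = 64(1.007276) + 94(1.008665) = 64.465664 + 94.814510 = 159.280174 amu
The mass defect is 159.280174 − 157.88900 = 1.391174 amu.
Binding energy = Δm·c² = 1.391174 × 931.5 MeV/amu = 1295.88 MeV

1296 MeV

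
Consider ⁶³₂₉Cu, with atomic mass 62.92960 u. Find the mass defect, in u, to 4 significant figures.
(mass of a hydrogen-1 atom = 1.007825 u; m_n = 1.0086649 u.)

Z = 29, so N = A − Z = 63 − 29 = 34.
Σm = 29·m(¹H) + 34·m_n = 29.226925 + 34.2946066 = 63.5215316 u
The mass defect is 63.5215316 − 62.92960 = 0.5919316 u.

0.5919 u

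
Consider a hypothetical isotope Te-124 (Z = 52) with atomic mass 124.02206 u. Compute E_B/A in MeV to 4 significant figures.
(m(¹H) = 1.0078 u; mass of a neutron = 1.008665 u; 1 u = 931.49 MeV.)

Mass of separated nucleons = 52(1.0078) + 72(1.008665) = 52.4056 + 72.623880 = 125.029480 u
Δm = 125.029480 − 124.02206 = 1.007420 u
E_B = 1.007420 × 931.49 = 938.402 MeV
Dividing by A = 124 gives 7.568 MeV per nucleon.

7.568 MeV/nucleon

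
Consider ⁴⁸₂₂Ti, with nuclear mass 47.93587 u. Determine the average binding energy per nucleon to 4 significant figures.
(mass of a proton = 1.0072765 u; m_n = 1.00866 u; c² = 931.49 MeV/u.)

8.721 MeV/nucleon

With 22 protons and 26 neutrons (A = 48):
Total constituent mass: 22 × 1.0072765 + 26 × 1.00866 = 48.3852430 u
Mass defect Δm = 48.3852430 − 47.93587 = 0.4493730 u
E_B = 0.4493730 × 931.49 = 418.586 MeV
BE/A = 418.586 MeV / 48 = 8.721 MeV/nucleon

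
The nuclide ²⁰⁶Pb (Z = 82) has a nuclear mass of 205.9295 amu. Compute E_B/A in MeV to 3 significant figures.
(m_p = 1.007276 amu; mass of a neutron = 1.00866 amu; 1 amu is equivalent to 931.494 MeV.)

7.87 MeV/nucleon

Total constituent mass: 82 × 1.007276 + 124 × 1.00866 = 207.670472 amu
The mass defect is 207.670472 − 205.9295 = 1.740972 amu.
E_B = 1.740972 × 931.494 = 1621.70 MeV
BE/A = 1621.70 MeV / 206 = 7.872 MeV/nucleon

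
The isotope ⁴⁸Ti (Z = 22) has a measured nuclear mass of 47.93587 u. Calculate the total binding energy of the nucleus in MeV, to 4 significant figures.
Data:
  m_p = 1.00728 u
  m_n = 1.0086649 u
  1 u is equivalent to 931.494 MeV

418.8 MeV

Z = 22, so N = A − Z = 48 − 22 = 26.
Total constituent mass: 22 × 1.00728 + 26 × 1.0086649 = 48.3854474 u
Δm = 48.3854474 − 47.93587 = 0.4495774 u
Converting to energy: 0.4495774 u × 931.494 MeV/u = 418.779 MeV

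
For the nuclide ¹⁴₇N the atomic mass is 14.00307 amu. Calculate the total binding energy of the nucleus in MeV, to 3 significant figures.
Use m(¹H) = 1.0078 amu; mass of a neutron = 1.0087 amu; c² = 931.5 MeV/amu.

Z = 7, so N = A − Z = 14 − 7 = 7.
Mass of separated nucleons = 7(1.0078) + 7(1.0087) = 7.0546 + 7.0609 = 14.1155 amu
The mass defect is 14.1155 − 14.00307 = 0.11243 amu.
E_B = 0.11243 × 931.5 = 104.729 MeV

105 MeV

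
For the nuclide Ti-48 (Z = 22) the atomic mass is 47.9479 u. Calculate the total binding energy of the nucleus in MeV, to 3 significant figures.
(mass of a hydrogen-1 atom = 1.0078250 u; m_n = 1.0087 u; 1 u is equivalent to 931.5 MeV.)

With 22 protons and 26 neutrons (A = 48):
Mass of separated nucleons = 22(1.0078250) + 26(1.0087) = 22.1721500 + 26.2262 = 48.3983500 u
Mass defect Δm = 48.3983500 − 47.9479 = 0.4504500 u
E_B = 0.4504500 × 931.5 = 419.594 MeV

420 MeV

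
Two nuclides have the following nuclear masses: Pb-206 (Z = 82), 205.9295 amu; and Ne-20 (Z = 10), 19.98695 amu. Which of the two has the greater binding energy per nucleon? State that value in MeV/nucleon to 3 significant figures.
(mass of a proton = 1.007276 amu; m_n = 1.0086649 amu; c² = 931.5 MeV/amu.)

Ne-20; 8.03 MeV/nucleon

Pb-206: Σm = 82(1.007276) + 124(1.0086649) = 207.6710796 amu; Δm = 1.7415796 amu; E_B = 1622.3 MeV; E_B/A = 7.875 MeV
Ne-20: Σm = 10(1.007276) + 10(1.0086649) = 20.1594090 amu; Δm = 0.1724590 amu; E_B = 160.646 MeV; E_B/A = 8.032 MeV
Ne-20 has the higher binding energy per nucleon, so it is the more tightly bound nucleus.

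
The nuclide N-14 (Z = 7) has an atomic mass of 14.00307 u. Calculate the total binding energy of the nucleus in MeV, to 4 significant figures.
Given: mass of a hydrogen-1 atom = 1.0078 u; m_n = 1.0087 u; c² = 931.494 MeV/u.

104.7 MeV

Z = 7, so N = A − Z = 14 − 7 = 7.
Σm = 7·m(¹H) + 7·m_n = 7.0546 + 7.0609 = 14.1155 u
Mass defect Δm = 14.1155 − 14.00307 = 0.11243 u
Binding energy = Δm·c² = 0.11243 × 931.494 MeV/u = 104.728 MeV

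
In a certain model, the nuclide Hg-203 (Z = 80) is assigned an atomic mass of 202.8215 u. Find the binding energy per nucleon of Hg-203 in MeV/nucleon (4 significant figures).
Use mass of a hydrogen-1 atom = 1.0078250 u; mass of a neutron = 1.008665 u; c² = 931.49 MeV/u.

Z = 80, so N = A − Z = 203 − 80 = 123.
Total constituent mass: 80 × 1.0078250 + 123 × 1.008665 = 204.6917950 u
The mass defect is 204.6917950 − 202.8215 = 1.8702950 u.
Binding energy = Δm·c² = 1.8702950 × 931.49 MeV/u = 1742.16 MeV
Per nucleon: 1742.16 / 203 = 8.582 MeV

8.582 MeV/nucleon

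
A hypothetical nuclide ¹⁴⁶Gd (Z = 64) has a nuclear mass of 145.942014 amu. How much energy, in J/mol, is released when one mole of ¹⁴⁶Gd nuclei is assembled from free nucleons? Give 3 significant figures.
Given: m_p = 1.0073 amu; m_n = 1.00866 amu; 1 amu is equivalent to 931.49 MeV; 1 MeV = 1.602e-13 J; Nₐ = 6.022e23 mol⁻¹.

1.11e+14 J/mol

Σm = 64·m_p + 82·m_n = 64.4672 + 82.71012 = 147.17732 amu
The mass defect is 147.17732 − 145.942014 = 1.235306 amu.
Binding energy = Δm·c² = 1.235306 × 931.49 MeV/amu = 1150.68 MeV
Per nucleus in joules: 1150.68 MeV × 1.602e-13 J/MeV = 1.8434e-10 J
Per mole: 1.8434e-10 J × 6.022e23 mol⁻¹ = 1.1101e+14 J/mol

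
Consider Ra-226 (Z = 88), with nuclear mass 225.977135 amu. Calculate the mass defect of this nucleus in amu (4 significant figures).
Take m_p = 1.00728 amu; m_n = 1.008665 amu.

1.859 amu

The nucleus contains 88 protons and 226 − 88 = 138 neutrons.
Total constituent mass: 88 × 1.00728 + 138 × 1.008665 = 227.836410 amu
Mass defect Δm = 227.836410 − 225.977135 = 1.859275 amu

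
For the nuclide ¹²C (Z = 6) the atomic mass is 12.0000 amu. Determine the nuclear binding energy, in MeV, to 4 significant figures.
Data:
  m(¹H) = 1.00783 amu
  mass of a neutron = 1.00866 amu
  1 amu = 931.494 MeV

92.16 MeV

With 6 protons and 6 neutrons (A = 12):
Σm = 6·m(¹H) + 6·m_n = 6.04698 + 6.05196 = 12.09894 amu
Δm = 12.09894 − 12.0000 = 0.09894 amu
E_B = 0.09894 × 931.494 = 92.1620 MeV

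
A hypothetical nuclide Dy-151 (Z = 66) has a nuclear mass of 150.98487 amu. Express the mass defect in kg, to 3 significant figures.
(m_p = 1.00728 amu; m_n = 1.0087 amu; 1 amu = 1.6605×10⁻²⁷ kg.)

Z = 66, so N = A − Z = 151 − 66 = 85.
Σm = 66·m_p + 85·m_n = 66.48048 + 85.7395 = 152.21998 amu
The mass defect is 152.21998 − 150.98487 = 1.23511 amu.
In SI units: 1.23511 amu × 1.6605×10⁻²⁷ kg/amu = 2.0509e-27 kg

2.05e-27 kg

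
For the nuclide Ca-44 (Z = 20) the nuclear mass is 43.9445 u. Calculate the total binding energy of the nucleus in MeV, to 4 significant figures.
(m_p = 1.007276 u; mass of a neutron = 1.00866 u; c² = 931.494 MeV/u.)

Σm = 20·m_p + 24·m_n = 20.145520 + 24.20784 = 44.353360 u
Mass defect Δm = 44.353360 − 43.9445 = 0.408860 u
Converting to energy: 0.408860 u × 931.494 MeV/u = 380.851 MeV

380.9 MeV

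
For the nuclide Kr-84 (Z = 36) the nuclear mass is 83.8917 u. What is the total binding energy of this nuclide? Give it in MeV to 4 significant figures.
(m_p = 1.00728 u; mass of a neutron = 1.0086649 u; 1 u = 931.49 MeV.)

With 36 protons and 48 neutrons (A = 84):
Σm = 36·m_p + 48·m_n = 36.26208 + 48.4159152 = 84.6779952 u
Mass defect Δm = 84.6779952 − 83.8917 = 0.7862952 u
E_B = 0.7862952 × 931.49 = 732.426 MeV

732.4 MeV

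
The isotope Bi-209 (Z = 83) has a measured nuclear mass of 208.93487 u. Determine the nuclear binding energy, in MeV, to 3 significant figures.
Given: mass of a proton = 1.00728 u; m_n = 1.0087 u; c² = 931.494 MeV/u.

1640 MeV

The nucleus contains 83 protons and 209 − 83 = 126 neutrons.
Σm = 83·m_p + 126·m_n = 83.60424 + 127.0962 = 210.70044 u
Mass defect Δm = 210.70044 − 208.93487 = 1.76557 u
Converting to energy: 1.76557 u × 931.494 MeV/u = 1644.62 MeV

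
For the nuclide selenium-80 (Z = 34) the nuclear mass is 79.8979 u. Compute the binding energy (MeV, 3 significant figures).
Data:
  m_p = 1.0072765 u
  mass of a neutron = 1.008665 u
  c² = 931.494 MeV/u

697 MeV

The nucleus contains 34 protons and 80 − 34 = 46 neutrons.
Total constituent mass: 34 × 1.0072765 + 46 × 1.008665 = 80.6459910 u
The mass defect is 80.6459910 − 79.8979 = 0.7480910 u.
Binding energy = Δm·c² = 0.7480910 × 931.494 MeV/u = 696.842 MeV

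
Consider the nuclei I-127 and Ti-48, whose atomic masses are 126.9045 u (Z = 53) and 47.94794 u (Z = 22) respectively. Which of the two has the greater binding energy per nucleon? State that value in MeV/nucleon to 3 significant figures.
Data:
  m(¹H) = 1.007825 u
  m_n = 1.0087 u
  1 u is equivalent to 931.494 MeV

Ti-48; 8.74 MeV/nucleon

I-127: Σm = 53(1.007825) + 74(1.0087) = 128.058525 u; Δm = 1.154025 u; E_B = 1074.97 MeV; E_B/A = 8.464 MeV
Ti-48: Σm = 22(1.007825) + 26(1.0087) = 48.398350 u; Δm = 0.450410 u; E_B = 419.55 MeV; E_B/A = 8.741 MeV
Ti-48 has the higher binding energy per nucleon, so it is the more tightly bound nucleus.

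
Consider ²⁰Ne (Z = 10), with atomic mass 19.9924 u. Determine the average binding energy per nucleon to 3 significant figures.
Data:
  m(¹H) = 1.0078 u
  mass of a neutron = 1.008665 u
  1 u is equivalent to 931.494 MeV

Total constituent mass: 10 × 1.0078 + 10 × 1.008665 = 20.164650 u
Δm = 20.164650 − 19.9924 = 0.172250 u
Binding energy = Δm·c² = 0.172250 × 931.494 MeV/u = 160.4498 MeV
Per nucleon: 160.4498 / 20 = 8.022 MeV

8.02 MeV/nucleon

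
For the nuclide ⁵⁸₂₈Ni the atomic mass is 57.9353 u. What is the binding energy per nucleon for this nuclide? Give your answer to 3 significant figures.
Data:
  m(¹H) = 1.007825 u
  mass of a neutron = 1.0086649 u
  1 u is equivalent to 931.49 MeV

8.73 MeV/nucleon

With 28 protons and 30 neutrons (A = 58):
Mass of separated nucleons = 28(1.007825) + 30(1.0086649) = 28.219100 + 30.2599470 = 58.4790470 u
The mass defect is 58.4790470 − 57.9353 = 0.5437470 u.
Binding energy = Δm·c² = 0.5437470 × 931.49 MeV/u = 506.495 MeV
Per nucleon: 506.495 / 58 = 8.733 MeV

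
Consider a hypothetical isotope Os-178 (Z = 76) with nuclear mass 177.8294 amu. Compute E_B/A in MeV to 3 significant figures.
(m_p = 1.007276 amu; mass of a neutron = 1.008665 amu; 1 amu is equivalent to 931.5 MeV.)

With 76 protons and 102 neutrons (A = 178):
Σm = 76·m_p + 102·m_n = 76.552976 + 102.883830 = 179.436806 amu
The mass defect is 179.436806 − 177.8294 = 1.607406 amu.
Converting to energy: 1.607406 amu × 931.5 MeV/amu = 1497.30 MeV
BE/A = 1497.30 MeV / 178 = 8.412 MeV/nucleon

8.41 MeV/nucleon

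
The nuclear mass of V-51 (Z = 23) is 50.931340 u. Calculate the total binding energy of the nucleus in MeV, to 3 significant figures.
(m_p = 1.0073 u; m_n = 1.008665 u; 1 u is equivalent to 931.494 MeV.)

446 MeV

Z = 23, so N = A − Z = 51 − 23 = 28.
Σm = 23·m_p + 28·m_n = 23.1679 + 28.242620 = 51.410520 u
The mass defect is 51.410520 − 50.931340 = 0.479180 u.
Converting to energy: 0.479180 u × 931.494 MeV/u = 446.353 MeV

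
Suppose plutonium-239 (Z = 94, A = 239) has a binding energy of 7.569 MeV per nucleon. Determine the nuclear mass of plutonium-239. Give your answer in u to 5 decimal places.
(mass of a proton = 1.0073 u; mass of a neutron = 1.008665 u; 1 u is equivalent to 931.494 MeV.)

239.00059 u

Total binding energy = 239 × 7.569 = 1808.991 MeV
Mass defect = 1808.991 MeV / (931.494 MeV/u) = 1.9420318 u
Constituent mass = 94(1.0073) + 145(1.008665) = 240.942625 u
Nuclear mass = 240.942625 − 1.9420318 = 239.0005932 u ≈ 239.00059 u (to 5 decimal places)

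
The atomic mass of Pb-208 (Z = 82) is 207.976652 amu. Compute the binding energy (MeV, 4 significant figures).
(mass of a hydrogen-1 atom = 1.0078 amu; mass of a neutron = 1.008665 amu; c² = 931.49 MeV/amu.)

1635 MeV

Z = 82, so N = A − Z = 208 − 82 = 126.
Total constituent mass: 82 × 1.0078 + 126 × 1.008665 = 209.731390 amu
Mass defect Δm = 209.731390 − 207.976652 = 1.754738 amu
Converting to energy: 1.754738 amu × 931.49 MeV/amu = 1634.52 MeV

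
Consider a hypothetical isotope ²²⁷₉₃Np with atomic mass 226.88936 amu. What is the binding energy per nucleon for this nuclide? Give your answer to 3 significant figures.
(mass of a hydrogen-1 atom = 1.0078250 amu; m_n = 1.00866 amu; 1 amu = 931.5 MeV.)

Mass of separated nucleons = 93(1.0078250) + 134(1.00866) = 93.7277250 + 135.16044 = 228.8881650 amu
The mass defect is 228.8881650 − 226.88936 = 1.9988050 amu.
E_B = 1.9988050 × 931.5 = 1861.89 MeV
Dividing by A = 227 gives 8.202 MeV per nucleon.

8.20 MeV/nucleon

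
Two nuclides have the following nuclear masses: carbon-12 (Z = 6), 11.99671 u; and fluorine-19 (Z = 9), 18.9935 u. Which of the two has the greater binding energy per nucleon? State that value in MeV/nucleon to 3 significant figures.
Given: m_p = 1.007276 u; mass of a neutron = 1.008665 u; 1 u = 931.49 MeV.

carbon-12: Σm = 6(1.007276) + 6(1.008665) = 12.095646 u; Δm = 0.098936 u; E_B = 92.158 MeV; E_B/A = 7.680 MeV
fluorine-19: Σm = 9(1.007276) + 10(1.008665) = 19.152134 u; Δm = 0.158634 u; E_B = 147.77 MeV; E_B/A = 7.777 MeV
fluorine-19 has the higher binding energy per nucleon, so it is the more tightly bound nucleus.

fluorine-19; 7.78 MeV/nucleon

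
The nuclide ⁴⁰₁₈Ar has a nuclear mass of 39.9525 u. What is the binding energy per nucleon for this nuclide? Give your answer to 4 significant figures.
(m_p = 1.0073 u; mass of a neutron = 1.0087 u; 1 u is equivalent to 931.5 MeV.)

8.623 MeV/nucleon

The nucleus contains 18 protons and 40 − 18 = 22 neutrons.
Σm = 18·m_p + 22·m_n = 18.1314 + 22.1914 = 40.3228 u
Mass defect Δm = 40.3228 − 39.9525 = 0.3703 u
Converting to energy: 0.3703 u × 931.5 MeV/u = 344.934 MeV
Dividing by A = 40 gives 8.623 MeV per nucleon.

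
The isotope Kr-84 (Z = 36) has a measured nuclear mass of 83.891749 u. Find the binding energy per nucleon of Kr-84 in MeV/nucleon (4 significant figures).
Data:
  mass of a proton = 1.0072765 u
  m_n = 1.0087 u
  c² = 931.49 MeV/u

8.736 MeV/nucleon

Z = 36, so N = A − Z = 84 − 36 = 48.
Σm = 36·m_p + 48·m_n = 36.2619540 + 48.4176 = 84.6795540 u
Δm = 84.6795540 − 83.891749 = 0.7878050 u
Converting to energy: 0.7878050 u × 931.49 MeV/u = 733.832 MeV
Per nucleon: 733.832 / 84 = 8.736 MeV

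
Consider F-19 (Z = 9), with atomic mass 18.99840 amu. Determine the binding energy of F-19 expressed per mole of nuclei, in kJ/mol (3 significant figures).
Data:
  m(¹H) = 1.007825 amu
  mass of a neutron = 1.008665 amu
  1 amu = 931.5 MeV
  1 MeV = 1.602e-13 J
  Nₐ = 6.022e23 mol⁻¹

1.43e+10 kJ/mol

The nucleus contains 9 protons and 19 − 9 = 10 neutrons.
Mass of separated nucleons = 9(1.007825) + 10(1.008665) = 9.070425 + 10.086650 = 19.157075 amu
Δm = 19.157075 − 18.99840 = 0.158675 amu
Converting to energy: 0.158675 amu × 931.5 MeV/amu = 147.806 MeV
Per nucleus in joules: 147.806 MeV × 1.602e-13 J/MeV = 2.3679e-11 J
Per mole: 2.3679e-11 J × 6.022e23 mol⁻¹ = 1.4259e+13 J/mol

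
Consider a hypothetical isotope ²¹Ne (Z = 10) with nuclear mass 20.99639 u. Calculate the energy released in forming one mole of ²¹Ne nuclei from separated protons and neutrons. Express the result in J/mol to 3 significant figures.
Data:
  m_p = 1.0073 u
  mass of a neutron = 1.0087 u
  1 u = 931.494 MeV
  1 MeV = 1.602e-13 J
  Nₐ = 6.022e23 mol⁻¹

The nucleus contains 10 protons and 21 − 10 = 11 neutrons.
Total constituent mass: 10 × 1.0073 + 11 × 1.0087 = 21.1687 u
Δm = 21.1687 − 20.99639 = 0.17231 u
E_B = 0.17231 × 931.494 = 160.506 MeV
Per nucleus in joules: 160.506 MeV × 1.602e-13 J/MeV = 2.5713e-11 J
Per mole: 2.5713e-11 J × 6.022e23 mol⁻¹ = 1.5484e+13 J/mol

1.55e+13 J/mol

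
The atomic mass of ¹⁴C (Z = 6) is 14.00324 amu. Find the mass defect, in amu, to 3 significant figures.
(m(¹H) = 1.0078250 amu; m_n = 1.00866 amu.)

0.113 amu

With 6 protons and 8 neutrons (A = 14):
Total constituent mass: 6 × 1.0078250 + 8 × 1.00866 = 14.1162300 amu
Mass defect Δm = 14.1162300 − 14.00324 = 0.1129900 amu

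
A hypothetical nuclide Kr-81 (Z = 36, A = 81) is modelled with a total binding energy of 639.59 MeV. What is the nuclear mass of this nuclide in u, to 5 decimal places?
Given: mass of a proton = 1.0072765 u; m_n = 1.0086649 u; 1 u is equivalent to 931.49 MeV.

Mass defect = 639.59 MeV / (931.49 MeV/u) = 0.6866311 u
Constituent mass = 36(1.0072765) + 45(1.0086649) = 81.6518745 u
Nuclear mass = 81.6518745 − 0.6866311 = 80.9652434 u ≈ 80.96524 u (to 5 decimal places)

80.96524 u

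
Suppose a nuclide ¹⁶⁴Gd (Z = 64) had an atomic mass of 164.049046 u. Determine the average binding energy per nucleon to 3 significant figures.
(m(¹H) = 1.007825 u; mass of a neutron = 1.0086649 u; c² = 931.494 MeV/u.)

7.49 MeV/nucleon

Z = 64, so N = A − Z = 164 − 64 = 100.
Mass of separated nucleons = 64(1.007825) + 100(1.0086649) = 64.500800 + 100.8664900 = 165.3672900 u
The mass defect is 165.3672900 − 164.049046 = 1.3182440 u.
Binding energy = Δm·c² = 1.3182440 × 931.494 MeV/u = 1227.94 MeV
BE/A = 1227.94 MeV / 164 = 7.487 MeV/nucleon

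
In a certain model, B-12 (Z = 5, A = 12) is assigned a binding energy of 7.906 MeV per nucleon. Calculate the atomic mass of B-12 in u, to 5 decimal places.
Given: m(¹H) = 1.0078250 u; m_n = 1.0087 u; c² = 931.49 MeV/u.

11.99818 u

Total binding energy = 12 × 7.906 = 94.872 MeV
Mass defect = 94.872 MeV / (931.49 MeV/u) = 0.1018497 u
Constituent mass = 5(1.0078250) + 7(1.0087) = 12.1000250 u
Atomic mass = 12.1000250 − 0.1018497 = 11.9981753 u ≈ 11.99818 u (to 5 decimal places)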